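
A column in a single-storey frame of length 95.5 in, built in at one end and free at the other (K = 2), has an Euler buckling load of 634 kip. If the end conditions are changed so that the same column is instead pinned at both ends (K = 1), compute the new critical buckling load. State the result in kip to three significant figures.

P_cr ≈ 2540 kip

P_cr ∝ 1/K², so P_cr,new = P_cr,old × (K_old/K_new)² = 634 × (2/1)²
= 634 × 4.000 = 2540 kip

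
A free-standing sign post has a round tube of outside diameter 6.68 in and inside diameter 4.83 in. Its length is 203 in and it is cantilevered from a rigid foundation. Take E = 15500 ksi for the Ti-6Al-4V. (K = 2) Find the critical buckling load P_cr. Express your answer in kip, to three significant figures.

P_cr ≈ 65.9 kip

d_o = 6.68 in, d_i = 4.83 in
I = π(d_o⁴ − d_i⁴)/64 = π(6.68⁴ − 4.830⁴)/64 = 71.03 in⁴
Effective length L_e = K·L = 2 × 203 = 406.0 in
P_cr = π²EI / L_e² = π² × 15500×10³ × 71.03 / 406.0² = 6.592×10^4 lb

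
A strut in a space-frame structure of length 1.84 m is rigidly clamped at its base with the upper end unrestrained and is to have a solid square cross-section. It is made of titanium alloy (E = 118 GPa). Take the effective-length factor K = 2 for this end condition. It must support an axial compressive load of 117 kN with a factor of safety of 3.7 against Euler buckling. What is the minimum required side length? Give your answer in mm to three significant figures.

a ≈ 88.2 mm

Required P_cr = n·P = 3.7 × 117 = 432.9 kN
L_e = K·L = 2 × 1.84 = 3.680 m
Required I = P_cr·L_e²/(π²E) = 4.329×10^5 × 3.680² / (π² × 1.18×10^11) = 5.034×10^-6 m⁴
I_req = 5.034×10^6 mm⁴
Solid square: I = a⁴/12  ⇒  a = (12I)^(1/4) = (12×5.034×10^6)^(1/4) = 88.2 mm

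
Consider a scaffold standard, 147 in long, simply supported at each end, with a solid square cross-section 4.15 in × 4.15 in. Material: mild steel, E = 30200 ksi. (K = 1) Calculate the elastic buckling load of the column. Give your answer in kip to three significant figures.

P_cr ≈ 341 kip

I = a⁴/12 = 4.15⁴/12 = 24.72 in⁴
Effective length L_e = K·L = 1 × 147 = 147.0 in
P_cr = π²EI / L_e² = π² × 30200×10³ × 24.72 / 147.0² = 3.409×10^5 lb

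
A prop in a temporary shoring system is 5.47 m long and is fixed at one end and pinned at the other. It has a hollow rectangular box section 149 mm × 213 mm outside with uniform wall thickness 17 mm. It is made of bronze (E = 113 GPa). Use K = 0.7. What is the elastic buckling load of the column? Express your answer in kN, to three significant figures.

Inner dimensions: h_i = 213 − 2×17 = 179.0 mm, b_i = 149 − 2×17 = 115.0 mm
Weak-axis I_min = (h_o·b_o³ − h_i·b_i³)/12 with b_o = 149, b_i = 115.0 mm (shorter outer/inner sides).
I_min = (213×149³ − 179.0×115.0³)/12 = 3.603×10^7 mm⁴
I = 3.603×10^7 mm⁴ = 3.603×10^-5 m⁴
Effective length L_e = K·L = 0.7 × 5.47 = 3.829 m
P_cr = π²EI / L_e² = π² × 113×10⁹ × 3.603×10^-5 / 3.829² = 2.741×10^6 N

P_cr ≈ 2740 kN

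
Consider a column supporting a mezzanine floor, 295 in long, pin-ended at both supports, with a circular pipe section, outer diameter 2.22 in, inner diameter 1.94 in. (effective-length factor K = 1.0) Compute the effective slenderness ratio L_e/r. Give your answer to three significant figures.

d_o = 2.22 in, d_i = 1.94 in
I = π(d_o⁴ − d_i⁴)/64 = π(2.22⁴ − 1.940⁴)/64 = 0.4970 in⁴
A = 0.9148 in²;  r_min = √(I/A) = √(0.4970/0.9148) = 0.7371 in
L_e = K·L = 1 × 295 = 295.0 in
λ = L_e / r_min = 295.00 / 0.7371 = 400

λ ≈ 400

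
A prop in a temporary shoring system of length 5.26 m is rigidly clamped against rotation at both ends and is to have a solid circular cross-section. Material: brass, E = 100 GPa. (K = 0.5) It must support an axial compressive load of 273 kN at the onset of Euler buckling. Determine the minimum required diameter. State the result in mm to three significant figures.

d ≈ 79.0 mm

L_e = K·L = 0.5 × 5.26 = 2.630 m
Required I = P_cr·L_e²/(π²E) = 2.730×10^5 × 2.630² / (π² × 1.00×10^11) = 1.913×10^-6 m⁴
I_req = 1.913×10^6 mm⁴
Solid circle: I = πd⁴/64  ⇒  d = (64I/π)^(1/4) = (64×1.913×10^6/π)^(1/4) = 79.0 mm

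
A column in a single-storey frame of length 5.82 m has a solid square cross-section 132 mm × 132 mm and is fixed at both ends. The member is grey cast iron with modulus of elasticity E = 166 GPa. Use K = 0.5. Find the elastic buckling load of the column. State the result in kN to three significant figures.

P_cr ≈ 4890 kN

I = a⁴/12 = 132⁴/12 = 2.530×10^7 mm⁴
I = 2.530×10^7 mm⁴ = 2.530×10^-5 m⁴
Effective length L_e = K·L = 0.5 × 5.82 = 2.910 m
P_cr = π²EI / L_e² = π² × 166×10⁹ × 2.530×10^-5 / 2.910² = 4.895×10^6 N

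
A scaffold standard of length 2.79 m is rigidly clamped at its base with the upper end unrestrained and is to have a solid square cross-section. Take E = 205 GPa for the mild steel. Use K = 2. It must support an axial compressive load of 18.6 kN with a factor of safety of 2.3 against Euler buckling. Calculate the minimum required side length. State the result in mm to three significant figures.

Required P_cr = n·P = 2.3 × 18.6 = 42.78 kN
L_e = K·L = 2 × 2.79 = 5.580 m
Required I = P_cr·L_e²/(π²E) = 4.278×10^4 × 5.580² / (π² × 2.05×10^11) = 6.583×10^-7 m⁴
I_req = 6.583×10^5 mm⁴
Solid square: I = a⁴/12  ⇒  a = (12I)^(1/4) = (12×6.583×10^5)^(1/4) = 53.0 mm

a ≈ 53.0 mm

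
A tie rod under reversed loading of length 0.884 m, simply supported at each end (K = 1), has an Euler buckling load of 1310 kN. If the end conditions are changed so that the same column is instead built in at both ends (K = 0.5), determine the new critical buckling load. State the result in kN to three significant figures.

P_cr ≈ 5240 kN

P_cr ∝ 1/K², so P_cr,new = P_cr,old × (K_old/K_new)² = 1310 × (1/0.5)²
= 1310 × 4.000 = 5240 kN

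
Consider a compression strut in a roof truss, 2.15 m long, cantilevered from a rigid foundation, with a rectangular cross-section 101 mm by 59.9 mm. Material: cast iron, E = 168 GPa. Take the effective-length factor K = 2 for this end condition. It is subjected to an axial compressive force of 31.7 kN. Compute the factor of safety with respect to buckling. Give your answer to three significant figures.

n ≈ 5.12

Buckling occurs about the weak axis: I_min = h·b³/12 with b = 59.9 mm (the shorter side).
I_min = 101×59.9³/12 = 1.809×10^6 mm⁴
I = 1.809×10^6 mm⁴ = 1.809×10^-6 m⁴
Effective length L_e = K·L = 2 × 2.15 = 4.300 m
P_cr = π²EI / L_e² = π² × 168×10⁹ × 1.809×10^-6 / 4.300² = 1.622×10^5 N
Factor of safety n = P_cr / P = 162.22 / 31.7 = 5.12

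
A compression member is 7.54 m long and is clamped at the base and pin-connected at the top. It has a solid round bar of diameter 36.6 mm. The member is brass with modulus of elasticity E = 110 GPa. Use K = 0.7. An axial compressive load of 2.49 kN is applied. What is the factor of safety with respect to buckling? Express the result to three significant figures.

I = πd⁴/64 = π×36.6⁴/64 = 8.808×10^4 mm⁴
I = 8.808×10^4 mm⁴ = 8.808×10^-8 m⁴
Effective length L_e = K·L = 0.7 × 7.54 = 5.278 m
P_cr = π²EI / L_e² = π² × 110×10⁹ × 8.808×10^-8 / 5.278² = 3.433×10^3 N
Factor of safety n = P_cr / P = 3.4328 / 2.49 = 1.38

n ≈ 1.38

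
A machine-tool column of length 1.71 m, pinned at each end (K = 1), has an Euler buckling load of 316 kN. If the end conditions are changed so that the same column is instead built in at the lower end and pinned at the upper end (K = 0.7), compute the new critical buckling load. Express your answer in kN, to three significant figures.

P_cr ≈ 645 kN

P_cr ∝ 1/K², so P_cr,new = P_cr,old × (K_old/K_new)² = 316 × (1/0.7)²
= 316 × 2.041 = 645 kN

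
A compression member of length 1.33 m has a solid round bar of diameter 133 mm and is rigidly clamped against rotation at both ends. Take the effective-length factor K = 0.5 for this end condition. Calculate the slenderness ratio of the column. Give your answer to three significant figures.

I = πd⁴/64 = π×133⁴/64 = 1.536×10^7 mm⁴
A = 1.389×10^4 mm²;  r_min = √(I/A) = √(1.536×10^7/1.389×10^4) = 33.25 mm
L_e = K·L = 0.5 × 1.33 m = 0.6650 m = 665.00 mm
λ = L_e / r_min = 665.00 / 33.25 = 20.0

λ ≈ 20.0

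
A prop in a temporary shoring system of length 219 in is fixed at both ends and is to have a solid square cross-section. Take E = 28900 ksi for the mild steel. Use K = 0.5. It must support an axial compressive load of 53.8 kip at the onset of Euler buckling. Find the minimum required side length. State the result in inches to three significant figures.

a ≈ 2.28 in

L_e = K·L = 0.5 × 219 = 109.5 in
Required I = P_cr·L_e²/(π²E) = 5.380×10^4 × 109.5² / (π² × 2.89×10^7) = 2.262 in⁴
Solid square: I = a⁴/12  ⇒  a = (12I)^(1/4) = (12×2.262)^(1/4) = 2.28 in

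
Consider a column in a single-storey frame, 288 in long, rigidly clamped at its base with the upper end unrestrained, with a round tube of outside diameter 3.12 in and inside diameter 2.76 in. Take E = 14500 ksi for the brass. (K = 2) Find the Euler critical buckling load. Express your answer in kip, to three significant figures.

P_cr ≈ 0.778 kip

d_o = 3.12 in, d_i = 2.76 in
I = π(d_o⁴ − d_i⁴)/64 = π(3.12⁴ − 2.760⁴)/64 = 1.803 in⁴
Effective length L_e = K·L = 2 × 288 = 576.0 in
P_cr = π²EI / L_e² = π² × 14500×10³ × 1.803 / 576.0² = 777.7 lb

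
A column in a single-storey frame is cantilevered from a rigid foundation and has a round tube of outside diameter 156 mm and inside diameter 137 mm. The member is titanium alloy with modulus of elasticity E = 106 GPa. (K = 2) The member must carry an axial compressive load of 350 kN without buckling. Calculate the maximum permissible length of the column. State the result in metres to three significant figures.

L_max ≈ 2.97 m

d_o = 156 mm, d_i = 137 mm
I = π(d_o⁴ − d_i⁴)/64 = π(156⁴ − 137.0⁴)/64 = 1.178×10^7 mm⁴
I = 1.178×10^-5 m⁴
At the buckling limit P_cr = P = 3.500×10^5 N
From P_cr = π²EI/(K·L)²:  L = (1/K)·√(π²EI/P_cr) = (1/2)·√(π²×1.06×10^11×1.178×10^-5/3.500×10^5)
L = 2.97 m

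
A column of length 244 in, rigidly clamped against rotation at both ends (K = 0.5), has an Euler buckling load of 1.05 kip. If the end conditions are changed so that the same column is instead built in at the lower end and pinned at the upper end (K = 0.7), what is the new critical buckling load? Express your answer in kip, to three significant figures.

P_cr ∝ 1/K², so P_cr,new = P_cr,old × (K_old/K_new)² = 1.05 × (0.5/0.7)²
= 1.05 × 0.5102 = 0.536 kip

P_cr ≈ 0.536 kip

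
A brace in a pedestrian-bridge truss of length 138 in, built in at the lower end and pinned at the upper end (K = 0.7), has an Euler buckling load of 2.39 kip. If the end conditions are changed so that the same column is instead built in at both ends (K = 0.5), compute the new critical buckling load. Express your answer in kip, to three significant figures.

P_cr ∝ 1/K², so P_cr,new = P_cr,old × (K_old/K_new)² = 2.39 × (0.7/0.5)²
= 2.39 × 1.960 = 4.68 kip

P_cr ≈ 4.68 kip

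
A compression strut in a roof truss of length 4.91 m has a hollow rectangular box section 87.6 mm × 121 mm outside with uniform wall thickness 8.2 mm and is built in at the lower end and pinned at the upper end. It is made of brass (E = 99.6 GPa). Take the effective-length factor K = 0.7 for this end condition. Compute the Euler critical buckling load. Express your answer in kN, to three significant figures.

Inner dimensions: h_i = 121 − 2×8.2 = 104.6 mm, b_i = 87.6 − 2×8.2 = 71.20 mm
Weak-axis I_min = (h_o·b_o³ − h_i·b_i³)/12 with b_o = 87.6, b_i = 71.20 mm (shorter outer/inner sides).
I_min = (121×87.6³ − 104.6×71.20³)/12 = 3.632×10^6 mm⁴
I = 3.632×10^6 mm⁴ = 3.632×10^-6 m⁴
Effective length L_e = K·L = 0.7 × 4.91 = 3.437 m
P_cr = π²EI / L_e² = π² × 99.6×10⁹ × 3.632×10^-6 / 3.437² = 3.022×10^5 N

P_cr ≈ 302 kN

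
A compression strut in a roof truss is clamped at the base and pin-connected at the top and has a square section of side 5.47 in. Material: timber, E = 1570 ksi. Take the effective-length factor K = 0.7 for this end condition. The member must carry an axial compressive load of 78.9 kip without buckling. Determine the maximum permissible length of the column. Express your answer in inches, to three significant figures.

I = a⁴/12 = 5.47⁴/12 = 74.61 in⁴
At the buckling limit P_cr = P = 7.890×10^4 lb
From P_cr = π²EI/(K·L)²:  L = (1/K)·√(π²EI/P_cr) = (1/0.7)·√(π²×1.57×10^6×74.61/7.890×10^4)
L = 173 in

L_max ≈ 173 in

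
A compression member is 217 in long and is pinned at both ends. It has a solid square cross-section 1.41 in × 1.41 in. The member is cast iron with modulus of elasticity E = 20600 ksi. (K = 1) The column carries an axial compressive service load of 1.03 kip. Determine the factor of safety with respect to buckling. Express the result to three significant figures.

I = a⁴/12 = 1.41⁴/12 = 0.3294 in⁴
Effective length L_e = K·L = 1 × 217 = 217.0 in
P_cr = π²EI / L_e² = π² × 20600×10³ × 0.3294 / 217.0² = 1.422×10^3 lb
Factor of safety n = P_cr / P = 1.4221 / 1.03 = 1.38

n ≈ 1.38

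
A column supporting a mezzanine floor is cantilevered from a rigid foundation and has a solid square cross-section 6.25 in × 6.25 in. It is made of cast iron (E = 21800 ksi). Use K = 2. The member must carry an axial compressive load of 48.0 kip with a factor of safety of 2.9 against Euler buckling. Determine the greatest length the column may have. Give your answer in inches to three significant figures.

I = a⁴/12 = 6.25⁴/12 = 127.2 in⁴
Required critical load P_cr = n·P = 2.9 × 48.0 = 139.2 kip = 1.392×10^5 lb
From P_cr = π²EI/(K·L)²:  L = (1/K)·√(π²EI/P_cr) = (1/2)·√(π²×2.18×10^7×127.2/1.392×10^5)
L = 222 in

L_max ≈ 222 in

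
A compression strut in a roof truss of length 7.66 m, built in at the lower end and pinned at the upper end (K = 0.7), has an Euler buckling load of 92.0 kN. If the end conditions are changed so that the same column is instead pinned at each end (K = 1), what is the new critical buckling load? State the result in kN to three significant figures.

P_cr ∝ 1/K², so P_cr,new = P_cr,old × (K_old/K_new)² = 92.0 × (0.7/1)²
= 92.0 × 0.4900 = 45.1 kN

P_cr ≈ 45.1 kN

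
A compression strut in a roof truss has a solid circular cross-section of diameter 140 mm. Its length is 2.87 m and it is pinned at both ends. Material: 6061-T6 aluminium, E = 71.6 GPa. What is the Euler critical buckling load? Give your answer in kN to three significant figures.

P_cr ≈ 1620 kN

I = πd⁴/64 = π×140⁴/64 = 1.886×10^7 mm⁴
I = 1.886×10^7 mm⁴ = 1.886×10^-5 m⁴
Effective length L_e = K·L = 1 × 2.87 = 2.870 m
P_cr = π²EI / L_e² = π² × 71.6×10⁹ × 1.886×10^-5 / 2.870² = 1.618×10^6 N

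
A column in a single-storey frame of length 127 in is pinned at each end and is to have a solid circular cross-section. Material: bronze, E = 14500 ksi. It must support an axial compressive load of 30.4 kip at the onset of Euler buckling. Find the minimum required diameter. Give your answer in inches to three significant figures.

d ≈ 2.89 in

L_e = K·L = 1 × 127 = 127.0 in
Required I = P_cr·L_e²/(π²E) = 3.040×10^4 × 127.0² / (π² × 1.45×10^7) = 3.426 in⁴
Solid circle: I = πd⁴/64  ⇒  d = (64I/π)^(1/4) = (64×3.426/π)^(1/4) = 2.89 in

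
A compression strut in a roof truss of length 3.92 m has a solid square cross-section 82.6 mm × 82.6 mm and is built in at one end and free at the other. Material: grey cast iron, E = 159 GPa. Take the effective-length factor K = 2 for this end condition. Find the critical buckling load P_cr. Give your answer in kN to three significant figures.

I = a⁴/12 = 82.6⁴/12 = 3.879×10^6 mm⁴
I = 3.879×10^6 mm⁴ = 3.879×10^-6 m⁴
Effective length L_e = K·L = 2 × 3.92 = 7.840 m
P_cr = π²EI / L_e² = π² × 159×10⁹ × 3.879×10^-6 / 7.840² = 9.904×10^4 N

P_cr ≈ 99.0 kN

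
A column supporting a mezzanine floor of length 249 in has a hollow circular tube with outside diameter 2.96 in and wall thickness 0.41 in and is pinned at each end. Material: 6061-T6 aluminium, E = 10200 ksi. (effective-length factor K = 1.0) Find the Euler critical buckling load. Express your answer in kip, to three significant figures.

Inner diameter d_i = 2.96 − 2×0.41 = 2.140 in
I = π(d_o⁴ − d_i⁴)/64 = π(2.96⁴ − 2.140⁴)/64 = 2.739 in⁴
Effective length L_e = K·L = 1 × 249 = 249.0 in
P_cr = π²EI / L_e² = π² × 10200×10³ × 2.739 / 249.0² = 4.447×10^3 lb

P_cr ≈ 4.45 kip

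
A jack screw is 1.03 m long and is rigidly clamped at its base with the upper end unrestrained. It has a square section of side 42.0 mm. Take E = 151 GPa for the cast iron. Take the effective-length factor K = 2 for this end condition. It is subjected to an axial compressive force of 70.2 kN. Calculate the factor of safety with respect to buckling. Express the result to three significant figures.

I = a⁴/12 = 42.0⁴/12 = 2.593×10^5 mm⁴
I = 2.593×10^5 mm⁴ = 2.593×10^-7 m⁴
Effective length L_e = K·L = 2 × 1.03 = 2.060 m
P_cr = π²EI / L_e² = π² × 151×10⁹ × 2.593×10^-7 / 2.060² = 9.107×10^4 N
Factor of safety n = P_cr / P = 91.066 / 70.2 = 1.30

n ≈ 1.30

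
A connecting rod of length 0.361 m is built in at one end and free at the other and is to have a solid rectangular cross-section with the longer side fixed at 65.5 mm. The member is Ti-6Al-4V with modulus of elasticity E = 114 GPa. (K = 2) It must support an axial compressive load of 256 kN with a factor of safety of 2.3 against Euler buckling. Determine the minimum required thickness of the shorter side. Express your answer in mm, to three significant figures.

b ≈ 36.8 mm

Required P_cr = n·P = 2.3 × 256 = 588.8 kN
L_e = K·L = 2 × 0.361 = 0.7220 m
Required I = P_cr·L_e²/(π²E) = 5.888×10^5 × 0.7220² / (π² × 1.14×10^11) = 2.728×10^-7 m⁴
I_req = 2.728×10^5 mm⁴
Rectangle, weak axis: I_min = h·b³/12 with h = 65.5 mm fixed  ⇒  b = (12I/h)^(1/3) = 36.8 mm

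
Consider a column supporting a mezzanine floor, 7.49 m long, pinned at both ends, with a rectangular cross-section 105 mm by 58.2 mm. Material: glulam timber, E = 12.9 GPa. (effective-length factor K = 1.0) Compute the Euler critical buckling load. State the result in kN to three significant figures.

P_cr ≈ 3.91 kN

Buckling occurs about the weak axis: I_min = h·b³/12 with b = 58.2 mm (the shorter side).
I_min = 105×58.2³/12 = 1.725×10^6 mm⁴
I = 1.725×10^6 mm⁴ = 1.725×10^-6 m⁴
Effective length L_e = K·L = 1 × 7.49 = 7.490 m
P_cr = π²EI / L_e² = π² × 12.9×10⁹ × 1.725×10^-6 / 7.490² = 3.915×10^3 N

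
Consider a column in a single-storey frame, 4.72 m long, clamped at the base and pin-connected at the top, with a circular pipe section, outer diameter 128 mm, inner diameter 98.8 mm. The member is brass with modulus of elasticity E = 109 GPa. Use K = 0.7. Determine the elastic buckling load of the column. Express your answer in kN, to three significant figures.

d_o = 128 mm, d_i = 98.8 mm
I = π(d_o⁴ − d_i⁴)/64 = π(128⁴ − 98.80⁴)/64 = 8.499×10^6 mm⁴
I = 8.499×10^6 mm⁴ = 8.499×10^-6 m⁴
Effective length L_e = K·L = 0.7 × 4.72 = 3.304 m
P_cr = π²EI / L_e² = π² × 109×10⁹ × 8.499×10^-6 / 3.304² = 8.376×10^5 N

P_cr ≈ 838 kN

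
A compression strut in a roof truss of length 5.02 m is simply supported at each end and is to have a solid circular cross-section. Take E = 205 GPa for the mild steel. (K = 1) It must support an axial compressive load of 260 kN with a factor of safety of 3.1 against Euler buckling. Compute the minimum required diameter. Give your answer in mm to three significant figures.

Required P_cr = n·P = 3.1 × 260 = 806.0 kN
L_e = K·L = 1 × 5.02 = 5.020 m
Required I = P_cr·L_e²/(π²E) = 8.060×10^5 × 5.020² / (π² × 2.05×10^11) = 1.004×10^-5 m⁴
I_req = 1.004×10^7 mm⁴
Solid circle: I = πd⁴/64  ⇒  d = (64I/π)^(1/4) = (64×1.004×10^7/π)^(1/4) = 120 mm

d ≈ 120 mm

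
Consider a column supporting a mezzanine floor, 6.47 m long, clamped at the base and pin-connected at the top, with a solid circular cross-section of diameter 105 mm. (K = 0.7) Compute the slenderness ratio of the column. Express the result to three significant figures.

λ ≈ 173

For a solid circle r = d/4 = 105/4 = 26.25 mm
L_e = K·L = 0.7 × 6.47 m = 4.529 m = 4529.0 mm
λ = L_e / r_min = 4529.0 / 26.25 = 173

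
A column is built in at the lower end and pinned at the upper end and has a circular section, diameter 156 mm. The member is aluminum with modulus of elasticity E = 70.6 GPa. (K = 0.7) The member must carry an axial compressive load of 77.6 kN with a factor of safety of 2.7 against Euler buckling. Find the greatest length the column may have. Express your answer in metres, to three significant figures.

I = πd⁴/64 = π×156⁴/64 = 2.907×10^7 mm⁴
I = 2.907×10^-5 m⁴
Required critical load P_cr = n·P = 2.7 × 77.6 = 209.5 kN = 2.095×10^5 N
From P_cr = π²EI/(K·L)²:  L = (1/K)·√(π²EI/P_cr) = (1/0.7)·√(π²×7.06×10^10×2.907×10^-5/2.095×10^5)
L = 14.0 m

L_max ≈ 14.0 m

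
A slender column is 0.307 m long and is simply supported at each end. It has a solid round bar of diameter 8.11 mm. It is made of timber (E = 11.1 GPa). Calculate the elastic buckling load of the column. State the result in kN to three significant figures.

I = πd⁴/64 = π×8.11⁴/64 = 212.4 mm⁴
I = 212.4 mm⁴ = 2.124×10^-10 m⁴
Effective length L_e = K·L = 1 × 0.307 = 0.3070 m
P_cr = π²EI / L_e² = π² × 11.1×10⁹ × 2.124×10^-10 / 0.3070² = 246.8 N

P_cr ≈ 0.247 kN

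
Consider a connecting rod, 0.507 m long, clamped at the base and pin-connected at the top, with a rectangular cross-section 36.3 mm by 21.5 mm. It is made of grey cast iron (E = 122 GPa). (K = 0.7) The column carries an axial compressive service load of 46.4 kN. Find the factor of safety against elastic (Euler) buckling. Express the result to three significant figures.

n ≈ 6.19

Buckling occurs about the weak axis: I_min = h·b³/12 with b = 21.5 mm (the shorter side).
I_min = 36.3×21.5³/12 = 3.006×10^4 mm⁴
I = 3.006×10^4 mm⁴ = 3.006×10^-8 m⁴
Effective length L_e = K·L = 0.7 × 0.507 = 0.3549 m
P_cr = π²EI / L_e² = π² × 122×10⁹ × 3.006×10^-8 / 0.3549² = 2.874×10^5 N
Factor of safety n = P_cr / P = 287.40 / 46.4 = 6.19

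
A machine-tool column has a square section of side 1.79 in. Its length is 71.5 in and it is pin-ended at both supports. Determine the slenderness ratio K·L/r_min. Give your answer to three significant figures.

For a square r = a/√12 = 1.79/√12 = 0.5167 in
L_e = K·L = 1 × 71.5 = 71.50 in
λ = L_e / r_min = 71.500 / 0.5167 = 138

λ ≈ 138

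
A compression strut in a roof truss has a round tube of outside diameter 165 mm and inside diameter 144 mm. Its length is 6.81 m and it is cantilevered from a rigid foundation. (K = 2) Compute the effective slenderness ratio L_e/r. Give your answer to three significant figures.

λ ≈ 249

d_o = 165 mm, d_i = 144 mm
I = π(d_o⁴ − d_i⁴)/64 = π(165⁴ − 144.0⁴)/64 = 1.528×10^7 mm⁴
A = 5.096×10^3 mm²;  r_min = √(I/A) = √(1.528×10^7/5.096×10^3) = 54.75 mm
L_e = K·L = 2 × 6.81 m = 13.62 m = 13620 mm
λ = L_e / r_min = 13620 / 54.75 = 249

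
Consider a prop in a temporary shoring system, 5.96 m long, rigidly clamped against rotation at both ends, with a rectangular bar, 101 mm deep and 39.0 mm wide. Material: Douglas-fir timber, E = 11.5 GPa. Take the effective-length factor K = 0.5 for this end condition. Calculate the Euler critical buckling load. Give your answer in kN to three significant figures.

Buckling occurs about the weak axis: I_min = h·b³/12 with b = 39.0 mm (the shorter side).
I_min = 101×39.0³/12 = 4.993×10^5 mm⁴
I = 4.993×10^5 mm⁴ = 4.993×10^-7 m⁴
Effective length L_e = K·L = 0.5 × 5.96 = 2.980 m
P_cr = π²EI / L_e² = π² × 11.5×10⁹ × 4.993×10^-7 / 2.980² = 6.381×10^3 N

P_cr ≈ 6.38 kN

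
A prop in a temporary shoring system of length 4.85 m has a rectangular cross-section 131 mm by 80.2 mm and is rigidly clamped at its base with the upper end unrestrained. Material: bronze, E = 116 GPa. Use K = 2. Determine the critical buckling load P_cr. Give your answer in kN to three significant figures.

Buckling occurs about the weak axis: I_min = h·b³/12 with b = 80.2 mm (the shorter side).
I_min = 131×80.2³/12 = 5.631×10^6 mm⁴
I = 5.631×10^6 mm⁴ = 5.631×10^-6 m⁴
Effective length L_e = K·L = 2 × 4.85 = 9.700 m
P_cr = π²EI / L_e² = π² × 116×10⁹ × 5.631×10^-6 / 9.700² = 6.852×10^4 N

P_cr ≈ 68.5 kN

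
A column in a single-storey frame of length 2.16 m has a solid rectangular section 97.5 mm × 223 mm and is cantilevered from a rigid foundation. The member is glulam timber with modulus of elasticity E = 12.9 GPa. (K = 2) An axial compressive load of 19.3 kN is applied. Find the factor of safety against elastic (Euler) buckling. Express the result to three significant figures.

Buckling occurs about the weak axis: I_min = h·b³/12 with b = 97.5 mm (the shorter side).
I_min = 223×97.5³/12 = 1.722×10^7 mm⁴
I = 1.722×10^7 mm⁴ = 1.722×10^-5 m⁴
Effective length L_e = K·L = 2 × 2.16 = 4.320 m
P_cr = π²EI / L_e² = π² × 12.9×10⁹ × 1.722×10^-5 / 4.320² = 1.175×10^5 N
Factor of safety n = P_cr / P = 117.51 / 19.3 = 6.09

n ≈ 6.09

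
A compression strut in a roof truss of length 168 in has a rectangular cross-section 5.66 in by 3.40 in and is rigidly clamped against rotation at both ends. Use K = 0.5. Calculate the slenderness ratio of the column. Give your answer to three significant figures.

λ ≈ 85.6

For a rectangle r_min = b/√12 = 3.40/√12 = 0.9815 in
L_e = K·L = 0.5 × 168 = 84.00 in
λ = L_e / r_min = 84.000 / 0.9815 = 85.6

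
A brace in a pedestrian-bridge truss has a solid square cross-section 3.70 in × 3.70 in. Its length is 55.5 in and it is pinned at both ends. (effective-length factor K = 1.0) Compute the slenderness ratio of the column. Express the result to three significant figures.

λ ≈ 52.0

For a square r = a/√12 = 3.70/√12 = 1.068 in
L_e = K·L = 1 × 55.5 = 55.50 in
λ = L_e / r_min = 55.500 / 1.068 = 52.0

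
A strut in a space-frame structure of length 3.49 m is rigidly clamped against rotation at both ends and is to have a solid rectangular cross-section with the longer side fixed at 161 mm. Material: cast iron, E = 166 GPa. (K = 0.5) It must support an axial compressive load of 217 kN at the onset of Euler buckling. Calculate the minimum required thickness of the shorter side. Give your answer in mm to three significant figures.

b ≈ 31.1 mm

L_e = K·L = 0.5 × 3.49 = 1.745 m
Required I = P_cr·L_e²/(π²E) = 2.170×10^5 × 1.745² / (π² × 1.66×10^11) = 4.033×10^-7 m⁴
I_req = 4.033×10^5 mm⁴
Rectangle, weak axis: I_min = h·b³/12 with h = 161 mm fixed  ⇒  b = (12I/h)^(1/3) = 31.1 mm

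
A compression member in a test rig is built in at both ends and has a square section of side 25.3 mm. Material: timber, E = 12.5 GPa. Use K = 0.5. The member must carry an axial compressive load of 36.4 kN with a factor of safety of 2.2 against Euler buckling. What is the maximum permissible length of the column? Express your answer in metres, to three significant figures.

L_max ≈ 0.459 m

I = a⁴/12 = 25.3⁴/12 = 3.414×10^4 mm⁴
I = 3.414×10^-8 m⁴
Required critical load P_cr = n·P = 2.2 × 36.4 = 80.08 kN = 8.008×10^4 N
From P_cr = π²EI/(K·L)²:  L = (1/K)·√(π²EI/P_cr) = (1/0.5)·√(π²×1.25×10^10×3.414×10^-8/8.008×10^4)
L = 0.459 m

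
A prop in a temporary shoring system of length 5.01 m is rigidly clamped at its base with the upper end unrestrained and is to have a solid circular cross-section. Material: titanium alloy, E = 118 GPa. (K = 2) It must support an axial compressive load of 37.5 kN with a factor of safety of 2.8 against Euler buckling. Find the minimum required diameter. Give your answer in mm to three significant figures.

d ≈ 117 mm

Required P_cr = n·P = 2.8 × 37.5 = 105.0 kN
L_e = K·L = 2 × 5.01 = 10.02 m
Required I = P_cr·L_e²/(π²E) = 1.050×10^5 × 10.02² / (π² × 1.18×10^11) = 9.052×10^-6 m⁴
I_req = 9.052×10^6 mm⁴
Solid circle: I = πd⁴/64  ⇒  d = (64I/π)^(1/4) = (64×9.052×10^6/π)^(1/4) = 117 mm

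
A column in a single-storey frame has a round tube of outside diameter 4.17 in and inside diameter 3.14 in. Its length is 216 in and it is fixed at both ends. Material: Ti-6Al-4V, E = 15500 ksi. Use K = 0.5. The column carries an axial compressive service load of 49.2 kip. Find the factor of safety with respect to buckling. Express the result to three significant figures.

n ≈ 2.68

d_o = 4.17 in, d_i = 3.14 in
I = π(d_o⁴ − d_i⁴)/64 = π(4.17⁴ − 3.140⁴)/64 = 10.07 in⁴
Effective length L_e = K·L = 0.5 × 216 = 108.0 in
P_cr = π²EI / L_e² = π² × 15500×10³ × 10.07 / 108.0² = 1.321×10^5 lb
Factor of safety n = P_cr / P = 132.08 / 49.2 = 2.68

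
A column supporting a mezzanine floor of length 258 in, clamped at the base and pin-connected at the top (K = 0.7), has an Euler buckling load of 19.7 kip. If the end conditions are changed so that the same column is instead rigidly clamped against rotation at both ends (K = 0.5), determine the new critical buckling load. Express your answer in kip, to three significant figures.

P_cr ≈ 38.6 kip

P_cr ∝ 1/K², so P_cr,new = P_cr,old × (K_old/K_new)² = 19.7 × (0.7/0.5)²
= 19.7 × 1.960 = 38.6 kip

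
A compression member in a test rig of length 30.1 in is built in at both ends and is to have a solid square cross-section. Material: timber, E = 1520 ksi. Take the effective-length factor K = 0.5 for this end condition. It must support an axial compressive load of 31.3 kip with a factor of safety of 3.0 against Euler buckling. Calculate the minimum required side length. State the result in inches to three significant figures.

Required P_cr = n·P = 3.0 × 31.3 = 93.90 kip
L_e = K·L = 0.5 × 30.1 = 15.05 in
Required I = P_cr·L_e²/(π²E) = 9.390×10^4 × 15.05² / (π² × 1.52×10^6) = 1.418 in⁴
Solid square: I = a⁴/12  ⇒  a = (12I)^(1/4) = (12×1.418)^(1/4) = 2.03 in

a ≈ 2.03 in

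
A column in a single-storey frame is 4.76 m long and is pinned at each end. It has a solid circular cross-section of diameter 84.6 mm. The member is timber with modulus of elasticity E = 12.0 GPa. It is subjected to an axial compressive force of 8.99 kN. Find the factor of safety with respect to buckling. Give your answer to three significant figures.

n ≈ 1.46

I = πd⁴/64 = π×84.6⁴/64 = 2.514×10^6 mm⁴
I = 2.514×10^6 mm⁴ = 2.514×10^-6 m⁴
Effective length L_e = K·L = 1 × 4.76 = 4.760 m
P_cr = π²EI / L_e² = π² × 12.0×10⁹ × 2.514×10^-6 / 4.760² = 1.314×10^4 N
Factor of safety n = P_cr / P = 13.144 / 8.99 = 1.46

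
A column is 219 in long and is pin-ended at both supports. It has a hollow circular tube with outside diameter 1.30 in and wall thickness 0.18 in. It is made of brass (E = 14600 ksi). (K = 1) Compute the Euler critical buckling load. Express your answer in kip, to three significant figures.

P_cr ≈ 0.306 kip

Inner diameter d_i = 1.30 − 2×0.18 = 0.9400 in
I = π(d_o⁴ − d_i⁴)/64 = π(1.30⁴ − 0.9400⁴)/64 = 0.1019 in⁴
Effective length L_e = K·L = 1 × 219 = 219.0 in
P_cr = π²EI / L_e² = π² × 14600×10³ × 0.1019 / 219.0² = 306.1 lb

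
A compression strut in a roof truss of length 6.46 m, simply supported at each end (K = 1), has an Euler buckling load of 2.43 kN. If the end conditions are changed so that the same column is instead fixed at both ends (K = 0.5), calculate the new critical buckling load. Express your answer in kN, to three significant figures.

P_cr ≈ 9.72 kN

P_cr ∝ 1/K², so P_cr,new = P_cr,old × (K_old/K_new)² = 2.43 × (1/0.5)²
= 2.43 × 4.000 = 9.72 kN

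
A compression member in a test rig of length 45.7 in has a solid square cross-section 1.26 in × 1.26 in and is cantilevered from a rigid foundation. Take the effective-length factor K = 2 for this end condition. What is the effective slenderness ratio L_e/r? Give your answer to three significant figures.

λ ≈ 251

For a square r = a/√12 = 1.26/√12 = 0.3637 in
L_e = K·L = 2 × 45.7 = 91.40 in
λ = L_e / r_min = 91.400 / 0.3637 = 251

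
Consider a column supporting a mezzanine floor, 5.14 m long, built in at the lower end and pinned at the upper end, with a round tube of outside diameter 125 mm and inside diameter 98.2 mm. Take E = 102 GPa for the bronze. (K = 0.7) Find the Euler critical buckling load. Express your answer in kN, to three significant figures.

P_cr ≈ 577 kN

d_o = 125 mm, d_i = 98.2 mm
I = π(d_o⁴ − d_i⁴)/64 = π(125⁴ − 98.20⁴)/64 = 7.419×10^6 mm⁴
I = 7.419×10^6 mm⁴ = 7.419×10^-6 m⁴
Effective length L_e = K·L = 0.7 × 5.14 = 3.598 m
P_cr = π²EI / L_e² = π² × 102×10⁹ × 7.419×10^-6 / 3.598² = 5.770×10^5 N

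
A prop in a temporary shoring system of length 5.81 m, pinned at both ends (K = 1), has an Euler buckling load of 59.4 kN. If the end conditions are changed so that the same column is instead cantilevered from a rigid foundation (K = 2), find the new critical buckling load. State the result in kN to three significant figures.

P_cr ∝ 1/K², so P_cr,new = P_cr,old × (K_old/K_new)² = 59.4 × (1/2)²
= 59.4 × 0.2500 = 14.8 kN

P_cr ≈ 14.8 kN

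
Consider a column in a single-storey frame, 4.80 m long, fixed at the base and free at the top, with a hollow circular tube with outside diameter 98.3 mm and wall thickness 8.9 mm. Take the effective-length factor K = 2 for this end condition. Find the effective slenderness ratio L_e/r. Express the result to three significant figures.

λ ≈ 302

Inner diameter d_i = 98.3 − 2×8.9 = 80.50 mm
I = π(d_o⁴ − d_i⁴)/64 = π(98.3⁴ − 80.50⁴)/64 = 2.522×10^6 mm⁴
A = 2.500×10^3 mm²;  r_min = √(I/A) = √(2.522×10^6/2.500×10^3) = 31.76 mm
L_e = K·L = 2 × 4.80 m = 9.600 m = 9600.0 mm
λ = L_e / r_min = 9600.0 / 31.76 = 302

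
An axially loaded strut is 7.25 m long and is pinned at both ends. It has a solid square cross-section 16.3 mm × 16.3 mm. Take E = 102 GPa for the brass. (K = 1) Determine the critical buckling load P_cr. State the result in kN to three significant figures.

I = a⁴/12 = 16.3⁴/12 = 5.883×10^3 mm⁴
I = 5.883×10^3 mm⁴ = 5.883×10^-9 m⁴
Effective length L_e = K·L = 1 × 7.25 = 7.250 m
P_cr = π²EI / L_e² = π² × 102×10⁹ × 5.883×10^-9 / 7.250² = 112.7 N

P_cr ≈ 0.113 kN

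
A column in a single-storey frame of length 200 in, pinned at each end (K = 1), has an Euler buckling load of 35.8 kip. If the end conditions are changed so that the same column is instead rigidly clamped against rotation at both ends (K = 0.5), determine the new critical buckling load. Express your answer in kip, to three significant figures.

P_cr ∝ 1/K², so P_cr,new = P_cr,old × (K_old/K_new)² = 35.8 × (1/0.5)²
= 35.8 × 4.000 = 143 kip

P_cr ≈ 143 kip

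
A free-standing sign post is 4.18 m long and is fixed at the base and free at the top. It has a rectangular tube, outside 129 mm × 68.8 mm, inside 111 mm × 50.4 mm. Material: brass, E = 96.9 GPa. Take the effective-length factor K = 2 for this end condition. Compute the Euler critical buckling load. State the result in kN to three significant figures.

P_cr ≈ 31.7 kN

Weak-axis I_min = (h_o·b_o³ − h_i·b_i³)/12 with b_o = 68.8, b_i = 50.40 mm (shorter outer/inner sides).
I_min = (129×68.8³ − 111.0×50.40³)/12 = 2.317×10^6 mm⁴
I = 2.317×10^6 mm⁴ = 2.317×10^-6 m⁴
Effective length L_e = K·L = 2 × 4.18 = 8.360 m
P_cr = π²EI / L_e² = π² × 96.9×10⁹ × 2.317×10^-6 / 8.360² = 3.170×10^4 N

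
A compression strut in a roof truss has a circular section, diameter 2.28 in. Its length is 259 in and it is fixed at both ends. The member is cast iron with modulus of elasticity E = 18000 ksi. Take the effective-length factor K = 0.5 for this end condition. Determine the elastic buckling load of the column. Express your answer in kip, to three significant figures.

I = πd⁴/64 = π×2.28⁴/64 = 1.327 in⁴
Effective length L_e = K·L = 0.5 × 259 = 129.5 in
P_cr = π²EI / L_e² = π² × 18000×10³ × 1.327 / 129.5² = 1.405×10^4 lb

P_cr ≈ 14.1 kip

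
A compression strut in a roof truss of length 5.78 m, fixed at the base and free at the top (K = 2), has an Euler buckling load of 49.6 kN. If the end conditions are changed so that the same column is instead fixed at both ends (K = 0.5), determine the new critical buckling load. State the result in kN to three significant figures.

P_cr ∝ 1/K², so P_cr,new = P_cr,old × (K_old/K_new)² = 49.6 × (2/0.5)²
= 49.6 × 16.00 = 794 kN

P_cr ≈ 794 kN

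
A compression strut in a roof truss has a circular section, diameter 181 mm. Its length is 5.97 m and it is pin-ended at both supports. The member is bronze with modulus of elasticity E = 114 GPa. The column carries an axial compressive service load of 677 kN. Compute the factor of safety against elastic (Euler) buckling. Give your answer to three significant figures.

n ≈ 2.46

I = πd⁴/64 = π×181⁴/64 = 5.268×10^7 mm⁴
I = 5.268×10^7 mm⁴ = 5.268×10^-5 m⁴
Effective length L_e = K·L = 1 × 5.97 = 5.970 m
P_cr = π²EI / L_e² = π² × 114×10⁹ × 5.268×10^-5 / 5.970² = 1.663×10^6 N
Factor of safety n = P_cr / P = 1663.2 / 677 = 2.46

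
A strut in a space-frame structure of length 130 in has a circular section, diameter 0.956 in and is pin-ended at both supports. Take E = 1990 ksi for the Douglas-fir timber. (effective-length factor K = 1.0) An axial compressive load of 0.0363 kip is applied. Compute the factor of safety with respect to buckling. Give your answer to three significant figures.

I = πd⁴/64 = π×0.956⁴/64 = 4.100×10^-2 in⁴
Effective length L_e = K·L = 1 × 130 = 130.0 in
P_cr = π²EI / L_e² = π² × 1990×10³ × 4.100×10^-2 / 130.0² = 47.65 lb
Factor of safety n = P_cr / P = 0.047651 / 0.0363 = 1.31

n ≈ 1.31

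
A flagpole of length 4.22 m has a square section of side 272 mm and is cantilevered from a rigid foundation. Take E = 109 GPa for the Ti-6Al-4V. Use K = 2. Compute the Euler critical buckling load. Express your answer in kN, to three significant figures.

P_cr ≈ 6890 kN

I = a⁴/12 = 272⁴/12 = 4.561×10^8 mm⁴
I = 4.561×10^8 mm⁴ = 4.561×10^-4 m⁴
Effective length L_e = K·L = 2 × 4.22 = 8.440 m
P_cr = π²EI / L_e² = π² × 109×10⁹ × 4.561×10^-4 / 8.440² = 6.889×10^6 N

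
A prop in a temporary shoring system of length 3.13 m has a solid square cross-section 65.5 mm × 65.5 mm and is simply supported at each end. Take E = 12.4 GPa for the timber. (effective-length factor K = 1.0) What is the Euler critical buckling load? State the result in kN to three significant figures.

P_cr ≈ 19.2 kN

I = a⁴/12 = 65.5⁴/12 = 1.534×10^6 mm⁴
I = 1.534×10^6 mm⁴ = 1.534×10^-6 m⁴
Effective length L_e = K·L = 1 × 3.13 = 3.130 m
P_cr = π²EI / L_e² = π² × 12.4×10⁹ × 1.534×10^-6 / 3.130² = 1.916×10^4 N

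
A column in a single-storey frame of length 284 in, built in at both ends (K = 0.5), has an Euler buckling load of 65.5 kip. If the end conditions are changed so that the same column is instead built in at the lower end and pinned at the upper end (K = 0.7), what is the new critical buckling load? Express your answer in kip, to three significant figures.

P_cr ≈ 33.4 kip

P_cr ∝ 1/K², so P_cr,new = P_cr,old × (K_old/K_new)² = 65.5 × (0.5/0.7)²
= 65.5 × 0.5102 = 33.4 kip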